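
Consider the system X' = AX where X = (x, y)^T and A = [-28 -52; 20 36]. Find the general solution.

x(t) = -2c_1e^(4t)sin(4t) - 3c_1e^(4t)cos(4t) - 3c_2e^(4t)sin(4t) + 2c_2e^(4t)cos(4t), y(t) = c_1e^(4t)sin(4t) + 2c_1e^(4t)cos(4t) + 2c_2e^(4t)sin(4t) - c_2e^(4t)cos(4t)

Coefficient matrix A = [[-28, -52], [20, 36]].
Characteristic polynomial det(A - λI) = λ^2 - 8λ + 32 = 0.
Eigenvalues λ = 4 ± 4i (complex conjugate pair).
For λ=4+4i: an eigenvector is (-3,2) - i(-2,1) = (-3 + 2i, 2 - i).
A real fundamental pair from Re and Im of e^((4+4i)t)v: X_1 = e^(4t)(cos(4t)·(-3,2) + sin(4t)·(-2,1)), X_2 = e^(4t)(sin(4t)·(-3,2) - cos(4t)·(-2,1)).
General solution: c_1X_1 + c_2X_2.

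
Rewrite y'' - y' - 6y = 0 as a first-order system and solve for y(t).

Let x_1 = y, x_2 = y'. Then x_1' = x_2 and x_2' = 6x_1 + x_2.
A = [[0,1],[6,1]]; det(A-λI) = λ^2 - λ - 6.
Eigenvalues λ = -2, 3 with eigenvectors (1,-2), (1,3).

y(t) = c_1e^(-2t) + c_2e^(3t)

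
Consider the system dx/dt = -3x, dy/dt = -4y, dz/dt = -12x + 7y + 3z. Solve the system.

Coefficient matrix A = [[-3, 0, 0], [0, -4, 0], [-12, 7, 3]].
det(A - λI) = 0 gives eigenvalues λ = -3, -4, 3.
For λ=-3: eigenvector (1,0,2).
For λ=-4: eigenvector (0,1,-1).
For λ=3: eigenvector (0,0,1).
General solution: c_1e^(-3t)(1,0,2) + c_2e^(-4t)(0,1,-1) + c_3e^(3t)(0,0,1).

x(t) = c_1e^(-3t), y(t) = c_2e^(-4t), z(t) = 2c_1e^(-3t) - c_2e^(-4t) + c_3e^(3t)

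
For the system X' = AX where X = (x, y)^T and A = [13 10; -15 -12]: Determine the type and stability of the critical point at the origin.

saddle

A = [[13,10],[-15,-12]]; det(A-λI) = λ^2 - λ - 6.
λ = -2, 3: opposite signs.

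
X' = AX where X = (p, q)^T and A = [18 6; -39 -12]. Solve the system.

Coefficient matrix A = [[18, 6], [-39, -12]].
Characteristic polynomial det(A - λI) = λ^2 - 6λ + 18 = 0.
Eigenvalues λ = 3 ± 3i (complex conjugate pair).
For λ=3+3i: an eigenvector is (1,-3) - i(-1,2) = (1 + i, -3 - 2i).
A real fundamental pair from Re and Im of e^((3+3i)t)v: X_1 = e^(3t)(cos(3t)·(1,-3) + sin(3t)·(-1,2)), X_2 = e^(3t)(sin(3t)·(1,-3) - cos(3t)·(-1,2)).
General solution: C_1X_1 + C_2X_2.

p(t) = -C_1e^(3t)sin(3t) + C_1e^(3t)cos(3t) + C_2e^(3t)sin(3t) + C_2e^(3t)cos(3t), q(t) = 2C_1e^(3t)sin(3t) - 3C_1e^(3t)cos(3t) - 3C_2e^(3t)sin(3t) - 2C_2e^(3t)cos(3t)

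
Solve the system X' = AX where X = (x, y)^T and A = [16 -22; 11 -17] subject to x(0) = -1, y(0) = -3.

Coefficient matrix A = [[16, -22], [11, -17]].
Characteristic polynomial det(A - λI) = λ^2 + λ - 30 = 0.
Eigenvalues λ = -6, 5.
For λ=-6: (A-λI) row 1 is [22, -22], so an eigenvector is (-1, -1).
For λ=5: (A-λI) row 1 is [11, -22], so an eigenvector is (-2, -1).
General solution: c_1e^(-6t)(-1,-1) + c_2e^(5t)(-2,-1).
Applying x(0)=-1, y(0)=-3 gives c_1=5, c_2=-2.

x(t) = 4e^(5t) - 5e^(-6t), y(t) = 2e^(5t) - 5e^(-6t)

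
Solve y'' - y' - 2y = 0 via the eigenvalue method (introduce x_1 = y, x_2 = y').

Let x_1 = y, x_2 = y'. Then x_1' = x_2 and x_2' = 2x_1 + x_2.
A = [[0,1],[2,1]]; det(A-λI) = λ^2 - λ - 2.
Eigenvalues λ = 2, -1 with eigenvectors (1,2), (1,-1).

y(t) = K_1e^(2t) + K_2e^(-t)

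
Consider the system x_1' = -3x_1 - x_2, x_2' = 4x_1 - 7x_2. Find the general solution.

x_1(t) = K_1e^(-5t) + K_2te^(-5t) + K_2e^(-5t), x_2(t) = 2K_1e^(-5t) + 2K_2te^(-5t) + K_2e^(-5t)

Coefficient matrix A = [[-3, -1], [4, -7]].
Characteristic polynomial det(A - λI) = λ^2 + 10λ + 25 = 0.
Single eigenvalue λ = -5 with algebraic multiplicity 2.
Eigenvector v = (1,2); generalized eigenvector w with (A-λI)w=v is (1,1).
General solution: e^(-5t)[K_1·v + K_2·(t·v + w)].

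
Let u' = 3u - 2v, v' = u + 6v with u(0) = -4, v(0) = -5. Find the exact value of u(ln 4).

9728

A = [[3,-2],[1,6]]; eigenvalues λ = 5, 4.
Eigenvectors: (1,-1) for λ=5, (-2,1) for λ=4.
From the initial condition, c_1 = 14, c_2 = 9.
u(ln 4) = (14)(4^5)(1) + (9)(4^4)(-2) = 9728.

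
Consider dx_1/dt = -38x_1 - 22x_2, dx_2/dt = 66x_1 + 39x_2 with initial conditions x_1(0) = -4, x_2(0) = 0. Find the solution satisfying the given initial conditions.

Coefficient matrix A = [[-38, -22], [66, 39]].
Characteristic polynomial det(A - λI) = λ^2 - λ - 30 = 0.
Eigenvalues λ = -5, 6.
For λ=-5: (A-λI) row 1 is [-33, -22], so an eigenvector is (-2, 3).
For λ=6: (A-λI) row 1 is [-44, -22], so an eigenvector is (1, -2).
General solution: C_1e^(-5t)(-2,3) + C_2e^(6t)(1,-2).
Applying x_1(0)=-4, x_2(0)=0 gives C_1=8, C_2=12.

x_1(t) = 12e^(6t) - 16e^(-5t), x_2(t) = -24e^(6t) + 24e^(-5t)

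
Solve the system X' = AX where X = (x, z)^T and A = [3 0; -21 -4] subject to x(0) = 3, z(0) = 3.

Coefficient matrix A = [[3, 0], [-21, -4]].
Characteristic polynomial det(A - λI) = λ^2 + λ - 12 = 0.
Eigenvalues λ = -4, 3.
For λ=-4: (A-λI) row 1 is [7, 0], so an eigenvector is (0, 1).
For λ=3: (A-λI) row 2 is [-21, -7], so an eigenvector is (-1, 3).
General solution: K_1e^(-4t)(0,1) + K_2e^(3t)(-1,3).
Applying x(0)=3, z(0)=3 gives K_1=12, K_2=-3.

x(t) = 3e^(3t), z(t) = -9e^(3t) + 12e^(-4t)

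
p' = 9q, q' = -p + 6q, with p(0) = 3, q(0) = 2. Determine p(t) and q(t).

Coefficient matrix A = [[0, 9], [-1, 6]].
Characteristic polynomial det(A - λI) = λ^2 - 6λ + 9 = 0.
Single eigenvalue λ = 3 with algebraic multiplicity 2.
Eigenvector v = (-3,-1); generalized eigenvector w with (A-λI)w=v is (-2,-1).
General solution: e^(3t)[C_1·v + C_2·(t·v + w)].
Applying p(0)=3, q(0)=2 gives C_1=1, C_2=-3.

p(t) = 9te^(3t) + 3e^(3t), q(t) = 3te^(3t) + 2e^(3t)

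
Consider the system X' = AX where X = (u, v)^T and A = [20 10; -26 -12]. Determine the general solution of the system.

Coefficient matrix A = [[20, 10], [-26, -12]].
Characteristic polynomial det(A - λI) = λ^2 - 8λ + 20 = 0.
Eigenvalues λ = 4 ± 2i (complex conjugate pair).
For λ=4+2i: an eigenvector is (2,-3) - i(1,-2) = (2 - i, -3 + 2i).
A real fundamental pair from Re and Im of e^((4+2i)t)v: X_1 = e^(4t)(cos(2t)·(2,-3) + sin(2t)·(1,-2)), X_2 = e^(4t)(sin(2t)·(2,-3) - cos(2t)·(1,-2)).
General solution: C_1X_1 + C_2X_2.

u(t) = C_1e^(4t)sin(2t) + 2C_1e^(4t)cos(2t) + 2C_2e^(4t)sin(2t) - C_2e^(4t)cos(2t), v(t) = -2C_1e^(4t)sin(2t) - 3C_1e^(4t)cos(2t) - 3C_2e^(4t)sin(2t) + 2C_2e^(4t)cos(2t)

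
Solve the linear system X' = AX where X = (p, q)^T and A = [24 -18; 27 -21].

p(t) = c_1e^(6t) - 2c_2e^(-3t), q(t) = c_1e^(6t) - 3c_2e^(-3t)

Coefficient matrix A = [[24, -18], [27, -21]].
Characteristic polynomial det(A - λI) = λ^2 - 3λ - 18 = 0.
Eigenvalues λ = 6, -3.
For λ=6: (A-λI) row 1 is [18, -18], so an eigenvector is (1, 1).
For λ=-3: (A-λI) row 1 is [27, -18], so an eigenvector is (-2, -3).
General solution: c_1e^(6t)(1,1) + c_2e^(-3t)(-2,-3).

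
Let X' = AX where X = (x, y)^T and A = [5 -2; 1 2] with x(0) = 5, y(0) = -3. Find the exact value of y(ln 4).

A = [[5,-2],[1,2]]; eigenvalues λ = 4, 3.
Eigenvectors: (2,1) for λ=4, (1,1) for λ=3.
From the initial condition, c_1 = 8, c_2 = -11.
y(ln 4) = (8)(4^4)(1) + (-11)(4^3)(1) = 1344.

1344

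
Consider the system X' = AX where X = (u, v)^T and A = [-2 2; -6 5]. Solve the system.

u(t) = c_1e^(2t) + 2c_2e^(t), v(t) = 2c_1e^(2t) + 3c_2e^(t)

Coefficient matrix A = [[-2, 2], [-6, 5]].
Characteristic polynomial det(A - λI) = λ^2 - 3λ + 2 = 0.
Eigenvalues λ = 2, 1.
For λ=2: (A-λI) row 1 is [-4, 2], so an eigenvector is (1, 2).
For λ=1: (A-λI) row 1 is [-3, 2], so an eigenvector is (2, 3).
General solution: c_1e^(2t)(1,2) + c_2e^(t)(2,3).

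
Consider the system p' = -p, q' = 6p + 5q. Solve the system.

Coefficient matrix A = [[-1, 0], [6, 5]].
Characteristic polynomial det(A - λI) = λ^2 - 4λ - 5 = 0.
Eigenvalues λ = 5, -1.
For λ=5: (A-λI) row 1 is [-6, 0], so an eigenvector is (0, 1).
For λ=-1: (A-λI) row 2 is [6, 6], so an eigenvector is (1, -1).
General solution: c_1e^(5t)(0,1) + c_2e^(-t)(1,-1).

p(t) = c_2e^(-t), q(t) = c_1e^(5t) - c_2e^(-t)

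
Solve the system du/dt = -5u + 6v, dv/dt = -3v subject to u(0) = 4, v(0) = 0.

Coefficient matrix A = [[-5, 6], [0, -3]].
Characteristic polynomial det(A - λI) = λ^2 + 8λ + 15 = 0.
Eigenvalues λ = -3, -5.
For λ=-3: (A-λI) row 1 is [-2, 6], so an eigenvector is (-3, -1).
For λ=-5: (A-λI) row 1 is [0, 6], so an eigenvector is (-1, 0).
General solution: K_1e^(-3t)(-3,-1) + K_2e^(-5t)(-1,0).
Applying u(0)=4, v(0)=0 gives K_1=0, K_2=-4.

u(t) = 4e^(-5t), v(t) = 0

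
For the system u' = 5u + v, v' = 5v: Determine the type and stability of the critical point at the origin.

A = [[5,1],[0,5]]; det(A-λI) = λ^2 - 10λ + 25.
repeated λ = 5 with a single eigenvector.

unstable improper node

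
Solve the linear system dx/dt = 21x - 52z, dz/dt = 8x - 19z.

x(t) = -2K_1e^(t)sin(4t) - 3K_1e^(t)cos(4t) - 3K_2e^(t)sin(4t) + 2K_2e^(t)cos(4t), z(t) = -K_1e^(t)sin(4t) - K_1e^(t)cos(4t) - K_2e^(t)sin(4t) + K_2e^(t)cos(4t)

Coefficient matrix A = [[21, -52], [8, -19]].
Characteristic polynomial det(A - λI) = λ^2 - 2λ + 17 = 0.
Eigenvalues λ = 1 ± 4i (complex conjugate pair).
For λ=1+4i: an eigenvector is (-3,-1) - i(-2,-1) = (-3 + 2i, -1 + i).
A real fundamental pair from Re and Im of e^((1+4i)t)v: X_1 = e^(t)(cos(4t)·(-3,-1) + sin(4t)·(-2,-1)), X_2 = e^(t)(sin(4t)·(-3,-1) - cos(4t)·(-2,-1)).
General solution: K_1X_1 + K_2X_2.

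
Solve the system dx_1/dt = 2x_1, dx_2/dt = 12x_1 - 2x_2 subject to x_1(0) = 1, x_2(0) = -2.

x_1(t) = e^(2t), x_2(t) = 3e^(2t) - 5e^(-2t)

Coefficient matrix A = [[2, 0], [12, -2]].
Characteristic polynomial det(A - λI) = λ^2 - 4 = 0.
Eigenvalues λ = -2, 2.
For λ=-2: (A-λI) row 1 is [4, 0], so an eigenvector is (0, 1).
For λ=2: (A-λI) row 2 is [12, -4], so an eigenvector is (1, 3).
General solution: C_1e^(-2t)(0,1) + C_2e^(2t)(1,3).
Applying x_1(0)=1, x_2(0)=-2 gives C_1=-5, C_2=1.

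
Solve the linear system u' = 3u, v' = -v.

u(t) = c_2e^(3t), v(t) = -c_1e^(-t)

Coefficient matrix A = [[3, 0], [0, -1]].
Characteristic polynomial det(A - λI) = λ^2 - 2λ - 3 = 0.
Eigenvalues λ = -1, 3.
For λ=-1: (A-λI) row 1 is [4, 0], so an eigenvector is (0, -1).
For λ=3: (A-λI) row 2 is [0, -4], so an eigenvector is (1, 0).
General solution: c_1e^(-t)(0,-1) + c_2e^(3t)(1,0).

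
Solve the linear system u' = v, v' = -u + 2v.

Coefficient matrix A = [[0, 1], [-1, 2]].
Characteristic polynomial det(A - λI) = λ^2 - 2λ + 1 = 0.
Single eigenvalue λ = 1 with algebraic multiplicity 2.
Eigenvector v = (1,1); generalized eigenvector w with (A-λI)w=v is (1,2).
General solution: e^(t)[C_1·v + C_2·(t·v + w)].

u(t) = C_1e^(t) + C_2te^(t) + C_2e^(t), v(t) = C_1e^(t) + C_2te^(t) + 2C_2e^(t)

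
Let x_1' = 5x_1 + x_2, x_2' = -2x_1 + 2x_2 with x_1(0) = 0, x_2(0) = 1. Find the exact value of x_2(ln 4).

-128

A = [[5,1],[-2,2]]; eigenvalues λ = 4, 3.
Eigenvectors: (1,-1) for λ=4, (1,-2) for λ=3.
From the initial condition, c_1 = 1, c_2 = -1.
x_2(ln 4) = (1)(4^4)(-1) + (-1)(4^3)(-2) = -128.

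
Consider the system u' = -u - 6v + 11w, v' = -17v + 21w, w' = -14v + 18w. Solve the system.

Coefficient matrix A = [[-1, -6, 11], [0, -17, 21], [0, -14, 18]].
det(A - λI) = 0 gives eigenvalues λ = -1, -3, 4.
For λ=-1: eigenvector (1,0,0).
For λ=-3: eigenvector (-2,3,2).
For λ=4: eigenvector (1,1,1).
General solution: c_1e^(-t)(1,0,0) + c_2e^(-3t)(-2,3,2) + c_3e^(4t)(1,1,1).

u(t) = c_1e^(-t) - 2c_2e^(-3t) + c_3e^(4t), v(t) = 3c_2e^(-3t) + c_3e^(4t), w(t) = 2c_2e^(-3t) + c_3e^(4t)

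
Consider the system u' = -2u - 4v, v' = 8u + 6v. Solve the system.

u(t) = -c_1e^(2t)sin(4t) + c_2e^(2t)cos(4t), v(t) = c_1e^(2t)sin(4t) + c_1e^(2t)cos(4t) + c_2e^(2t)sin(4t) - c_2e^(2t)cos(4t)

Coefficient matrix A = [[-2, -4], [8, 6]].
Characteristic polynomial det(A - λI) = λ^2 - 4λ + 20 = 0.
Eigenvalues λ = 2 ± 4i (complex conjugate pair).
For λ=2+4i: an eigenvector is (0,1) - i(-1,1) = (0 + i, 1 - i).
A real fundamental pair from Re and Im of e^((2+4i)t)v: X_1 = e^(2t)(cos(4t)·(0,1) + sin(4t)·(-1,1)), X_2 = e^(2t)(sin(4t)·(0,1) - cos(4t)·(-1,1)).
General solution: c_1X_1 + c_2X_2.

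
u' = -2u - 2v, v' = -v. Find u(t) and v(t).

u(t) = c_1e^(-2t) - 2c_2e^(-t), v(t) = c_2e^(-t)

Coefficient matrix A = [[-2, -2], [0, -1]].
Characteristic polynomial det(A - λI) = λ^2 + 3λ + 2 = 0.
Eigenvalues λ = -2, -1.
For λ=-2: (A-λI) row 1 is [0, -2], so an eigenvector is (1, 0).
For λ=-1: (A-λI) row 1 is [-1, -2], so an eigenvector is (-2, 1).
General solution: c_1e^(-2t)(1,0) + c_2e^(-t)(-2,1).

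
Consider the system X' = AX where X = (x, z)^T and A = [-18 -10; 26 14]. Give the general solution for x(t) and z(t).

x(t) = -2c_1e^(-2t)sin(2t) - c_1e^(-2t)cos(2t) - c_2e^(-2t)sin(2t) + 2c_2e^(-2t)cos(2t), z(t) = 3c_1e^(-2t)sin(2t) + 2c_1e^(-2t)cos(2t) + 2c_2e^(-2t)sin(2t) - 3c_2e^(-2t)cos(2t)

Coefficient matrix A = [[-18, -10], [26, 14]].
Characteristic polynomial det(A - λI) = λ^2 + 4λ + 8 = 0.
Eigenvalues λ = -2 ± 2i (complex conjugate pair).
For λ=-2+2i: an eigenvector is (-1,2) - i(-2,3) = (-1 + 2i, 2 - 3i).
A real fundamental pair from Re and Im of e^((-2+2i)t)v: X_1 = e^(-2t)(cos(2t)·(-1,2) + sin(2t)·(-2,3)), X_2 = e^(-2t)(sin(2t)·(-1,2) - cos(2t)·(-2,3)).
General solution: c_1X_1 + c_2X_2.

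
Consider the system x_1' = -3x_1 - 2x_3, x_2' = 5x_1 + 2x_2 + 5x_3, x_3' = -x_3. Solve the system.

Coefficient matrix A = [[-3, 0, -2], [5, 2, 5], [0, 0, -1]].
det(A - λI) = 0 gives eigenvalues λ = -1, 2, -3.
For λ=-1: eigenvector (1,0,-1).
For λ=2: eigenvector (0,1,0).
For λ=-3: eigenvector (1,-1,0).
General solution: c_1e^(-t)(1,0,-1) + c_2e^(2t)(0,1,0) + c_3e^(-3t)(1,-1,0).

x_1(t) = c_1e^(-t) + c_3e^(-3t), x_2(t) = c_2e^(2t) - c_3e^(-3t), x_3(t) = -c_1e^(-t)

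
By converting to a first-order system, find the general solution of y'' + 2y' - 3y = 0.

Let x_1 = y, x_2 = y'. Then x_1' = x_2 and x_2' = 3x_1 - 2x_2.
A = [[0,1],[3,-2]]; det(A-λI) = λ^2 + 2λ - 3.
Eigenvalues λ = 1, -3 with eigenvectors (1,1), (1,-3).

y(t) = c_1e^(t) + c_2e^(-3t)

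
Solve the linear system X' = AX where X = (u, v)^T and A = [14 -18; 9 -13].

u(t) = K_1e^(-4t) + 2K_2e^(5t), v(t) = K_1e^(-4t) + K_2e^(5t)

Coefficient matrix A = [[14, -18], [9, -13]].
Characteristic polynomial det(A - λI) = λ^2 - λ - 20 = 0.
Eigenvalues λ = -4, 5.
For λ=-4: (A-λI) row 1 is [18, -18], so an eigenvector is (1, 1).
For λ=5: (A-λI) row 1 is [9, -18], so an eigenvector is (2, 1).
General solution: K_1e^(-4t)(1,1) + K_2e^(5t)(2,1).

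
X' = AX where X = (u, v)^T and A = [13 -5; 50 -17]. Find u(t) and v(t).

u(t) = -C_1e^(-2t)cos(5t) - C_2e^(-2t)sin(5t), v(t) = -C_1e^(-2t)sin(5t) - 3C_1e^(-2t)cos(5t) - 3C_2e^(-2t)sin(5t) + C_2e^(-2t)cos(5t)

Coefficient matrix A = [[13, -5], [50, -17]].
Characteristic polynomial det(A - λI) = λ^2 + 4λ + 29 = 0.
Eigenvalues λ = -2 ± 5i (complex conjugate pair).
For λ=-2+5i: an eigenvector is (-1,-3) - i(0,-1) = (-1, -3 + i).
A real fundamental pair from Re and Im of e^((-2+5i)t)v: X_1 = e^(-2t)(cos(5t)·(-1,-3) + sin(5t)·(0,-1)), X_2 = e^(-2t)(sin(5t)·(-1,-3) - cos(5t)·(0,-1)).
General solution: C_1X_1 + C_2X_2.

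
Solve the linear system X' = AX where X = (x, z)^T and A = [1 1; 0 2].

Coefficient matrix A = [[1, 1], [0, 2]].
Characteristic polynomial det(A - λI) = λ^2 - 3λ + 2 = 0.
Eigenvalues λ = 1, 2.
For λ=1: (A-λI) row 1 is [0, 1], so an eigenvector is (-1, 0).
For λ=2: (A-λI) row 1 is [-1, 1], so an eigenvector is (1, 1).
General solution: c_1e^(t)(-1,0) + c_2e^(2t)(1,1).

x(t) = -c_1e^(t) + c_2e^(2t), z(t) = c_2e^(2t)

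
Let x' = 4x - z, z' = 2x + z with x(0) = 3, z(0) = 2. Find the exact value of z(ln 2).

24

A = [[4,-1],[2,1]]; eigenvalues λ = 3, 2.
Eigenvectors: (-1,-1) for λ=3, (-1,-2) for λ=2.
From the initial condition, c_1 = -4, c_2 = 1.
z(ln 2) = (-4)(2^3)(-1) + (1)(2^2)(-2) = 24.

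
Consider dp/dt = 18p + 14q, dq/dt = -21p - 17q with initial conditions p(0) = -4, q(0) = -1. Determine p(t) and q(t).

Coefficient matrix A = [[18, 14], [-21, -17]].
Characteristic polynomial det(A - λI) = λ^2 - λ - 12 = 0.
Eigenvalues λ = 4, -3.
For λ=4: (A-λI) row 1 is [14, 14], so an eigenvector is (-1, 1).
For λ=-3: (A-λI) row 1 is [21, 14], so an eigenvector is (-2, 3).
General solution: K_1e^(4t)(-1,1) + K_2e^(-3t)(-2,3).
Applying p(0)=-4, q(0)=-1 gives K_1=14, K_2=-5.

p(t) = -14e^(4t) + 10e^(-3t), q(t) = 14e^(4t) - 15e^(-3t)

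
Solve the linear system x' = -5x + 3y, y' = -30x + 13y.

Coefficient matrix A = [[-5, 3], [-30, 13]].
Characteristic polynomial det(A - λI) = λ^2 - 8λ + 25 = 0.
Eigenvalues λ = 4 ± 3i (complex conjugate pair).
For λ=4+3i: an eigenvector is (-1,-3) - i(0,1) = (-1, -3 - i).
A real fundamental pair from Re and Im of e^((4+3i)t)v: X_1 = e^(4t)(cos(3t)·(-1,-3) + sin(3t)·(0,1)), X_2 = e^(4t)(sin(3t)·(-1,-3) - cos(3t)·(0,1)).
General solution: K_1X_1 + K_2X_2.

x(t) = -K_1e^(4t)cos(3t) - K_2e^(4t)sin(3t), y(t) = K_1e^(4t)sin(3t) - 3K_1e^(4t)cos(3t) - 3K_2e^(4t)sin(3t) - K_2e^(4t)cos(3t)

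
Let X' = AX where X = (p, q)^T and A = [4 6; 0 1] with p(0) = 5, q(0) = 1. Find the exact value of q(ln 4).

A = [[4,6],[0,1]]; eigenvalues λ = 4, 1.
Eigenvectors: (-1,0) for λ=4, (-2,1) for λ=1.
From the initial condition, c_1 = -7, c_2 = 1.
q(ln 4) = (-7)(4^4)(0) + (1)(4^1)(1) = 4.

4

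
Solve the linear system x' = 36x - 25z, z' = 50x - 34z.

Coefficient matrix A = [[36, -25], [50, -34]].
Characteristic polynomial det(A - λI) = λ^2 - 2λ + 26 = 0.
Eigenvalues λ = 1 ± 5i (complex conjugate pair).
For λ=1+5i: an eigenvector is (2,3) - i(-1,-1) = (2 + i, 3 + i).
A real fundamental pair from Re and Im of e^((1+5i)t)v: X_1 = e^(t)(cos(5t)·(2,3) + sin(5t)·(-1,-1)), X_2 = e^(t)(sin(5t)·(2,3) - cos(5t)·(-1,-1)).
General solution: C_1X_1 + C_2X_2.

x(t) = -C_1e^(t)sin(5t) + 2C_1e^(t)cos(5t) + 2C_2e^(t)sin(5t) + C_2e^(t)cos(5t), z(t) = -C_1e^(t)sin(5t) + 3C_1e^(t)cos(5t) + 3C_2e^(t)sin(5t) + C_2e^(t)cos(5t)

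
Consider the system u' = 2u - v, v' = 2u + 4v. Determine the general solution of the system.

u(t) = c_1e^(3t)cos(t) + c_2e^(3t)sin(t), v(t) = c_1e^(3t)sin(t) - c_1e^(3t)cos(t) - c_2e^(3t)sin(t) - c_2e^(3t)cos(t)

Coefficient matrix A = [[2, -1], [2, 4]].
Characteristic polynomial det(A - λI) = λ^2 - 6λ + 10 = 0.
Eigenvalues λ = 3 ± i (complex conjugate pair).
For λ=3+i: an eigenvector is (1,-1) - i(0,1) = (1, -1 - i).
A real fundamental pair from Re and Im of e^((3+i)t)v: X_1 = e^(3t)(cos(t)·(1,-1) + sin(t)·(0,1)), X_2 = e^(3t)(sin(t)·(1,-1) - cos(t)·(0,1)).
General solution: c_1X_1 + c_2X_2.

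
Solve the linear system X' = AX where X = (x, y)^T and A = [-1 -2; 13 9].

x(t) = -K_1e^(4t)sin(t) - K_1e^(4t)cos(t) - K_2e^(4t)sin(t) + K_2e^(4t)cos(t), y(t) = 2K_1e^(4t)sin(t) + 3K_1e^(4t)cos(t) + 3K_2e^(4t)sin(t) - 2K_2e^(4t)cos(t)

Coefficient matrix A = [[-1, -2], [13, 9]].
Characteristic polynomial det(A - λI) = λ^2 - 8λ + 17 = 0.
Eigenvalues λ = 4 ± i (complex conjugate pair).
For λ=4+i: an eigenvector is (-1,3) - i(-1,2) = (-1 + i, 3 - 2i).
A real fundamental pair from Re and Im of e^((4+i)t)v: X_1 = e^(4t)(cos(t)·(-1,3) + sin(t)·(-1,2)), X_2 = e^(4t)(sin(t)·(-1,3) - cos(t)·(-1,2)).
General solution: K_1X_1 + K_2X_2.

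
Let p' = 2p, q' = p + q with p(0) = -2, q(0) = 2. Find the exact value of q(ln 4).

A = [[2,0],[1,1]]; eigenvalues λ = 1, 2.
Eigenvectors: (0,1) for λ=1, (-1,-1) for λ=2.
From the initial condition, c_1 = 4, c_2 = 2.
q(ln 4) = (4)(4^1)(1) + (2)(4^2)(-1) = -16.

-16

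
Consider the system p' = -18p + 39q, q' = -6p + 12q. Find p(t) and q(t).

p(t) = -3K_1e^(-3t)sin(3t) - 2K_1e^(-3t)cos(3t) - 2K_2e^(-3t)sin(3t) + 3K_2e^(-3t)cos(3t), q(t) = -K_1e^(-3t)sin(3t) - K_1e^(-3t)cos(3t) - K_2e^(-3t)sin(3t) + K_2e^(-3t)cos(3t)

Coefficient matrix A = [[-18, 39], [-6, 12]].
Characteristic polynomial det(A - λI) = λ^2 + 6λ + 18 = 0.
Eigenvalues λ = -3 ± 3i (complex conjugate pair).
For λ=-3+3i: an eigenvector is (-2,-1) - i(-3,-1) = (-2 + 3i, -1 + i).
A real fundamental pair from Re and Im of e^((-3+3i)t)v: X_1 = e^(-3t)(cos(3t)·(-2,-1) + sin(3t)·(-3,-1)), X_2 = e^(-3t)(sin(3t)·(-2,-1) - cos(3t)·(-3,-1)).
General solution: K_1X_1 + K_2X_2.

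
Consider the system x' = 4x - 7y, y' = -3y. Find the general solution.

Coefficient matrix A = [[4, -7], [0, -3]].
Characteristic polynomial det(A - λI) = λ^2 - λ - 12 = 0.
Eigenvalues λ = 4, -3.
For λ=4: (A-λI) row 1 is [0, -7], so an eigenvector is (-1, 0).
For λ=-3: (A-λI) row 1 is [7, -7], so an eigenvector is (1, 1).
General solution: C_1e^(4t)(-1,0) + C_2e^(-3t)(1,1).

x(t) = -C_1e^(4t) + C_2e^(-3t), y(t) = C_2e^(-3t)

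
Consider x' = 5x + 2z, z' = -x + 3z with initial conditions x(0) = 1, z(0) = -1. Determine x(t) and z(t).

x(t) = -e^(4t)sin(t) + e^(4t)cos(t), z(t) = -e^(4t)cos(t)

Coefficient matrix A = [[5, 2], [-1, 3]].
Characteristic polynomial det(A - λI) = λ^2 - 8λ + 17 = 0.
Eigenvalues λ = 4 ± i (complex conjugate pair).
For λ=4+i: an eigenvector is (-1,1) - i(1,0) = (-1 - i, 1).
A real fundamental pair from Re and Im of e^((4+i)t)v: X_1 = e^(4t)(cos(t)·(-1,1) + sin(t)·(1,0)), X_2 = e^(4t)(sin(t)·(-1,1) - cos(t)·(1,0)).
General solution: c_1X_1 + c_2X_2.
Applying x(0)=1, z(0)=-1 gives c_1=-1, c_2=0.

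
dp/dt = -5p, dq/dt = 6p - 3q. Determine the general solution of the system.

Coefficient matrix A = [[-5, 0], [6, -3]].
Characteristic polynomial det(A - λI) = λ^2 + 8λ + 15 = 0.
Eigenvalues λ = -3, -5.
For λ=-3: (A-λI) row 1 is [-2, 0], so an eigenvector is (0, -1).
For λ=-5: (A-λI) row 2 is [6, 2], so an eigenvector is (-1, 3).
General solution: c_1e^(-3t)(0,-1) + c_2e^(-5t)(-1,3).

p(t) = -c_2e^(-5t), q(t) = -c_1e^(-3t) + 3c_2e^(-5t)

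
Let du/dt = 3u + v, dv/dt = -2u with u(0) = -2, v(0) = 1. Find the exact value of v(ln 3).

A = [[3,1],[-2,0]]; eigenvalues λ = 1, 2.
Eigenvectors: (-1,2) for λ=1, (-1,1) for λ=2.
From the initial condition, c_1 = -1, c_2 = 3.
v(ln 3) = (-1)(3^1)(2) + (3)(3^2)(1) = 21.

21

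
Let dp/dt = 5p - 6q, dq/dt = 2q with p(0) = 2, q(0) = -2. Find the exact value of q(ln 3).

A = [[5,-6],[0,2]]; eigenvalues λ = 5, 2.
Eigenvectors: (-1,0) for λ=5, (2,1) for λ=2.
From the initial condition, c_1 = -6, c_2 = -2.
q(ln 3) = (-6)(3^5)(0) + (-2)(3^2)(1) = -18.

-18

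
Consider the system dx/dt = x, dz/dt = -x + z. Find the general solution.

Coefficient matrix A = [[1, 0], [-1, 1]].
Characteristic polynomial det(A - λI) = λ^2 - 2λ + 1 = 0.
Single eigenvalue λ = 1 with algebraic multiplicity 2.
Eigenvector v = (0,-1); generalized eigenvector w with (A-λI)w=v is (1,-1).
General solution: e^(t)[K_1·v + K_2·(t·v + w)].

x(t) = K_2e^(t), z(t) = -K_1e^(t) - K_2te^(t) - K_2e^(t)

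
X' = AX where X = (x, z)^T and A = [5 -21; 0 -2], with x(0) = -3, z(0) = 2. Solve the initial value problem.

Coefficient matrix A = [[5, -21], [0, -2]].
Characteristic polynomial det(A - λI) = λ^2 - 3λ - 10 = 0.
Eigenvalues λ = -2, 5.
For λ=-2: (A-λI) row 1 is [7, -21], so an eigenvector is (3, 1).
For λ=5: (A-λI) row 1 is [0, -21], so an eigenvector is (1, 0).
General solution: C_1e^(-2t)(3,1) + C_2e^(5t)(1,0).
Applying x(0)=-3, z(0)=2 gives C_1=2, C_2=-9.

x(t) = -9e^(5t) + 6e^(-2t), z(t) = 2e^(-2t)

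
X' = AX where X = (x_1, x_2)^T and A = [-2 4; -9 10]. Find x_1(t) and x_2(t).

Coefficient matrix A = [[-2, 4], [-9, 10]].
Characteristic polynomial det(A - λI) = λ^2 - 8λ + 16 = 0.
Single eigenvalue λ = 4 with algebraic multiplicity 2.
Eigenvector v = (-2,-3); generalized eigenvector w with (A-λI)w=v is (-1,-2).
General solution: e^(4t)[K_1·v + K_2·(t·v + w)].

x_1(t) = -2K_1e^(4t) - 2K_2te^(4t) - K_2e^(4t), x_2(t) = -3K_1e^(4t) - 3K_2te^(4t) - 2K_2e^(4t)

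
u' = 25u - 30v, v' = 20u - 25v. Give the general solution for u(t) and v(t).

Coefficient matrix A = [[25, -30], [20, -25]].
Characteristic polynomial det(A - λI) = λ^2 - 25 = 0.
Eigenvalues λ = 5, -5.
For λ=5: (A-λI) row 1 is [20, -30], so an eigenvector is (3, 2).
For λ=-5: (A-λI) row 1 is [30, -30], so an eigenvector is (1, 1).
General solution: c_1e^(5t)(3,2) + c_2e^(-5t)(1,1).

u(t) = 3c_1e^(5t) + c_2e^(-5t), v(t) = 2c_1e^(5t) + c_2e^(-5t)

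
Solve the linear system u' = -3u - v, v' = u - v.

u(t) = -K_1e^(-2t) - K_2te^(-2t) + 3K_2e^(-2t), v(t) = K_1e^(-2t) + K_2te^(-2t) - 2K_2e^(-2t)

Coefficient matrix A = [[-3, -1], [1, -1]].
Characteristic polynomial det(A - λI) = λ^2 + 4λ + 4 = 0.
Single eigenvalue λ = -2 with algebraic multiplicity 2.
Eigenvector v = (-1,1); generalized eigenvector w with (A-λI)w=v is (3,-2).
General solution: e^(-2t)[K_1·v + K_2·(t·v + w)].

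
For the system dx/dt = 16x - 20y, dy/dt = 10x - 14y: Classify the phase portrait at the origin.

saddle

A = [[16,-20],[10,-14]]; det(A-λI) = λ^2 - 2λ - 24.
λ = 6, -4: opposite signs.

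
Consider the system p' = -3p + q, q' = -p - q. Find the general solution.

p(t) = K_1e^(-2t) + K_2te^(-2t) - 3K_2e^(-2t), q(t) = K_1e^(-2t) + K_2te^(-2t) - 2K_2e^(-2t)

Coefficient matrix A = [[-3, 1], [-1, -1]].
Characteristic polynomial det(A - λI) = λ^2 + 4λ + 4 = 0.
Single eigenvalue λ = -2 with algebraic multiplicity 2.
Eigenvector v = (1,1); generalized eigenvector w with (A-λI)w=v is (-3,-2).
General solution: e^(-2t)[K_1·v + K_2·(t·v + w)].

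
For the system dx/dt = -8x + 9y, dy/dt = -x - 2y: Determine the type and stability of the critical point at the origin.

stable improper node

A = [[-8,9],[-1,-2]]; det(A-λI) = λ^2 + 10λ + 25.
repeated λ = -5 with a single eigenvector.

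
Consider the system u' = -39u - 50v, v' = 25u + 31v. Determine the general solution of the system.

u(t) = 3C_1e^(-4t)sin(5t) + C_1e^(-4t)cos(5t) + C_2e^(-4t)sin(5t) - 3C_2e^(-4t)cos(5t), v(t) = -2C_1e^(-4t)sin(5t) - C_1e^(-4t)cos(5t) - C_2e^(-4t)sin(5t) + 2C_2e^(-4t)cos(5t)

Coefficient matrix A = [[-39, -50], [25, 31]].
Characteristic polynomial det(A - λI) = λ^2 + 8λ + 41 = 0.
Eigenvalues λ = -4 ± 5i (complex conjugate pair).
For λ=-4+5i: an eigenvector is (1,-1) - i(3,-2) = (1 - 3i, -1 + 2i).
A real fundamental pair from Re and Im of e^((-4+5i)t)v: X_1 = e^(-4t)(cos(5t)·(1,-1) + sin(5t)·(3,-2)), X_2 = e^(-4t)(sin(5t)·(1,-1) - cos(5t)·(3,-2)).
General solution: C_1X_1 + C_2X_2.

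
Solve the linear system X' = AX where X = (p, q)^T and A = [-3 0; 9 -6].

p(t) = -K_2e^(-3t), q(t) = -K_1e^(-6t) - 3K_2e^(-3t)

Coefficient matrix A = [[-3, 0], [9, -6]].
Characteristic polynomial det(A - λI) = λ^2 + 9λ + 18 = 0.
Eigenvalues λ = -6, -3.
For λ=-6: (A-λI) row 1 is [3, 0], so an eigenvector is (0, -1).
For λ=-3: (A-λI) row 2 is [9, -3], so an eigenvector is (-1, -3).
General solution: K_1e^(-6t)(0,-1) + K_2e^(-3t)(-1,-3).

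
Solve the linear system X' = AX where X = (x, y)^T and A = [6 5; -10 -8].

x(t) = K_1e^(-t)sin(t) - 2K_1e^(-t)cos(t) - 2K_2e^(-t)sin(t) - K_2e^(-t)cos(t), y(t) = -K_1e^(-t)sin(t) + 3K_1e^(-t)cos(t) + 3K_2e^(-t)sin(t) + K_2e^(-t)cos(t)

Coefficient matrix A = [[6, 5], [-10, -8]].
Characteristic polynomial det(A - λI) = λ^2 + 2λ + 2 = 0.
Eigenvalues λ = -1 ± i (complex conjugate pair).
For λ=-1+i: an eigenvector is (-2,3) - i(1,-1) = (-2 - i, 3 + i).
A real fundamental pair from Re and Im of e^((-1+i)t)v: X_1 = e^(-t)(cos(t)·(-2,3) + sin(t)·(1,-1)), X_2 = e^(-t)(sin(t)·(-2,3) - cos(t)·(1,-1)).
General solution: K_1X_1 + K_2X_2.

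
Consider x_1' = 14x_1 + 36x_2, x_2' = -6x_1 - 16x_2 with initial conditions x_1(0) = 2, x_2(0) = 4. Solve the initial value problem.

Coefficient matrix A = [[14, 36], [-6, -16]].
Characteristic polynomial det(A - λI) = λ^2 + 2λ - 8 = 0.
Eigenvalues λ = -4, 2.
For λ=-4: (A-λI) row 1 is [18, 36], so an eigenvector is (2, -1).
For λ=2: (A-λI) row 1 is [12, 36], so an eigenvector is (-3, 1).
General solution: C_1e^(-4t)(2,-1) + C_2e^(2t)(-3,1).
Applying x_1(0)=2, x_2(0)=4 gives C_1=-14, C_2=-10.

x_1(t) = 30e^(2t) - 28e^(-4t), x_2(t) = -10e^(2t) + 14e^(-4t)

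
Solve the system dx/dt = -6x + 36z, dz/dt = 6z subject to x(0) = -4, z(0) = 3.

Coefficient matrix A = [[-6, 36], [0, 6]].
Characteristic polynomial det(A - λI) = λ^2 - 36 = 0.
Eigenvalues λ = -6, 6.
For λ=-6: (A-λI) row 1 is [0, 36], so an eigenvector is (1, 0).
For λ=6: (A-λI) row 1 is [-12, 36], so an eigenvector is (3, 1).
General solution: C_1e^(-6t)(1,0) + C_2e^(6t)(3,1).
Applying x(0)=-4, z(0)=3 gives C_1=-13, C_2=3.

x(t) = 9e^(6t) - 13e^(-6t), z(t) = 3e^(6t)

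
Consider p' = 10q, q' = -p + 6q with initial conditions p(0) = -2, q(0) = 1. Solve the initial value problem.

Coefficient matrix A = [[0, 10], [-1, 6]].
Characteristic polynomial det(A - λI) = λ^2 - 6λ + 10 = 0.
Eigenvalues λ = 3 ± i (complex conjugate pair).
For λ=3+i: an eigenvector is (3,1) - i(1,0) = (3 - i, 1).
A real fundamental pair from Re and Im of e^((3+i)t)v: X_1 = e^(3t)(cos(t)·(3,1) + sin(t)·(1,0)), X_2 = e^(3t)(sin(t)·(3,1) - cos(t)·(1,0)).
General solution: K_1X_1 + K_2X_2.
Applying p(0)=-2, q(0)=1 gives K_1=1, K_2=5.

p(t) = 16e^(3t)sin(t) - 2e^(3t)cos(t), q(t) = 5e^(3t)sin(t) + e^(3t)cos(t)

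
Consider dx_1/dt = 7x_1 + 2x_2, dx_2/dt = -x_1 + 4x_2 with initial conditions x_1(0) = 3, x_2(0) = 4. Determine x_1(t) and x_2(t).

x_1(t) = 14e^(6t) - 11e^(5t), x_2(t) = -7e^(6t) + 11e^(5t)

Coefficient matrix A = [[7, 2], [-1, 4]].
Characteristic polynomial det(A - λI) = λ^2 - 11λ + 30 = 0.
Eigenvalues λ = 5, 6.
For λ=5: (A-λI) row 1 is [2, 2], so an eigenvector is (1, -1).
For λ=6: (A-λI) row 1 is [1, 2], so an eigenvector is (-2, 1).
General solution: C_1e^(5t)(1,-1) + C_2e^(6t)(-2,1).
Applying x_1(0)=3, x_2(0)=4 gives C_1=-11, C_2=-7.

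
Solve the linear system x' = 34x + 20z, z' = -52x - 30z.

Coefficient matrix A = [[34, 20], [-52, -30]].
Characteristic polynomial det(A - λI) = λ^2 - 4λ + 20 = 0.
Eigenvalues λ = 2 ± 4i (complex conjugate pair).
For λ=2+4i: an eigenvector is (1,-2) - i(-2,3) = (1 + 2i, -2 - 3i).
A real fundamental pair from Re and Im of e^((2+4i)t)v: X_1 = e^(2t)(cos(4t)·(1,-2) + sin(4t)·(-2,3)), X_2 = e^(2t)(sin(4t)·(1,-2) - cos(4t)·(-2,3)).
General solution: c_1X_1 + c_2X_2.

x(t) = -2c_1e^(2t)sin(4t) + c_1e^(2t)cos(4t) + c_2e^(2t)sin(4t) + 2c_2e^(2t)cos(4t), z(t) = 3c_1e^(2t)sin(4t) - 2c_1e^(2t)cos(4t) - 2c_2e^(2t)sin(4t) - 3c_2e^(2t)cos(4t)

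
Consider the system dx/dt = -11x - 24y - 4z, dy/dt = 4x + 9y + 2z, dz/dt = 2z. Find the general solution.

x(t) = -4c_1e^(2t) - 2c_2e^(t) + 3c_3e^(-3t), y(t) = 2c_1e^(2t) + c_2e^(t) - c_3e^(-3t), z(t) = c_1e^(2t)

Coefficient matrix A = [[-11, -24, -4], [4, 9, 2], [0, 0, 2]].
det(A - λI) = 0 gives eigenvalues λ = 2, 1, -3.
For λ=2: eigenvector (-4,2,1).
For λ=1: eigenvector (-2,1,0).
For λ=-3: eigenvector (3,-1,0).
General solution: c_1e^(2t)(-4,2,1) + c_2e^(t)(-2,1,0) + c_3e^(-3t)(3,-1,0).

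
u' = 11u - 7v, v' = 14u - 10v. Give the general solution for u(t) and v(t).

u(t) = -c_1e^(-3t) + c_2e^(4t), v(t) = -2c_1e^(-3t) + c_2e^(4t)

Coefficient matrix A = [[11, -7], [14, -10]].
Characteristic polynomial det(A - λI) = λ^2 - λ - 12 = 0.
Eigenvalues λ = -3, 4.
For λ=-3: (A-λI) row 1 is [14, -7], so an eigenvector is (-1, -2).
For λ=4: (A-λI) row 1 is [7, -7], so an eigenvector is (1, 1).
General solution: c_1e^(-3t)(-1,-2) + c_2e^(4t)(1,1).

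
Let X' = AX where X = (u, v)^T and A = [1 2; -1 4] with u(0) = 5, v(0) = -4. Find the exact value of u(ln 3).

-189

A = [[1,2],[-1,4]]; eigenvalues λ = 2, 3.
Eigenvectors: (2,1) for λ=2, (1,1) for λ=3.
From the initial condition, c_1 = 9, c_2 = -13.
u(ln 3) = (9)(3^2)(2) + (-13)(3^3)(1) = -189.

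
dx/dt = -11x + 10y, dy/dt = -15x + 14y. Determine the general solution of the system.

x(t) = -2K_1e^(4t) - K_2e^(-t), y(t) = -3K_1e^(4t) - K_2e^(-t)

Coefficient matrix A = [[-11, 10], [-15, 14]].
Characteristic polynomial det(A - λI) = λ^2 - 3λ - 4 = 0.
Eigenvalues λ = 4, -1.
For λ=4: (A-λI) row 1 is [-15, 10], so an eigenvector is (-2, -3).
For λ=-1: (A-λI) row 1 is [-10, 10], so an eigenvector is (-1, -1).
General solution: K_1e^(4t)(-2,-3) + K_2e^(-t)(-1,-1).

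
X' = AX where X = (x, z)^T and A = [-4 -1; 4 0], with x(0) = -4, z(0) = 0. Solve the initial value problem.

x(t) = 8te^(-2t) - 4e^(-2t), z(t) = -16te^(-2t)

Coefficient matrix A = [[-4, -1], [4, 0]].
Characteristic polynomial det(A - λI) = λ^2 + 4λ + 4 = 0.
Single eigenvalue λ = -2 with algebraic multiplicity 2.
Eigenvector v = (1,-2); generalized eigenvector w with (A-λI)w=v is (0,-1).
General solution: e^(-2t)[c_1·v + c_2·(t·v + w)].
Applying x(0)=-4, z(0)=0 gives c_1=-4, c_2=8.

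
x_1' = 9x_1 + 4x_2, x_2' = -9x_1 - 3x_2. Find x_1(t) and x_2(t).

x_1(t) = 2K_1e^(3t) + 2K_2te^(3t) - K_2e^(3t), x_2(t) = -3K_1e^(3t) - 3K_2te^(3t) + 2K_2e^(3t)

Coefficient matrix A = [[9, 4], [-9, -3]].
Characteristic polynomial det(A - λI) = λ^2 - 6λ + 9 = 0.
Single eigenvalue λ = 3 with algebraic multiplicity 2.
Eigenvector v = (2,-3); generalized eigenvector w with (A-λI)w=v is (-1,2).
General solution: e^(3t)[K_1·v + K_2·(t·v + w)].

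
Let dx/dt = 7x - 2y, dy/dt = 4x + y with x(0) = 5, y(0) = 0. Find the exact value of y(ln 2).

240

A = [[7,-2],[4,1]]; eigenvalues λ = 5, 3.
Eigenvectors: (-1,-1) for λ=5, (1,2) for λ=3.
From the initial condition, c_1 = -10, c_2 = -5.
y(ln 2) = (-10)(2^5)(-1) + (-5)(2^3)(2) = 240.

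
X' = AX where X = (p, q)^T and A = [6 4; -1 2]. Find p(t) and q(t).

Coefficient matrix A = [[6, 4], [-1, 2]].
Characteristic polynomial det(A - λI) = λ^2 - 8λ + 16 = 0.
Single eigenvalue λ = 4 with algebraic multiplicity 2.
Eigenvector v = (2,-1); generalized eigenvector w with (A-λI)w=v is (1,0).
General solution: e^(4t)[C_1·v + C_2·(t·v + w)].

p(t) = 2C_1e^(4t) + 2C_2te^(4t) + C_2e^(4t), q(t) = -C_1e^(4t) - C_2te^(4t)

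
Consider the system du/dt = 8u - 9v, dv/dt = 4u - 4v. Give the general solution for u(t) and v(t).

Coefficient matrix A = [[8, -9], [4, -4]].
Characteristic polynomial det(A - λI) = λ^2 - 4λ + 4 = 0.
Single eigenvalue λ = 2 with algebraic multiplicity 2.
Eigenvector v = (3,2); generalized eigenvector w with (A-λI)w=v is (2,1).
General solution: e^(2t)[c_1·v + c_2·(t·v + w)].

u(t) = 3c_1e^(2t) + 3c_2te^(2t) + 2c_2e^(2t), v(t) = 2c_1e^(2t) + 2c_2te^(2t) + c_2e^(2t)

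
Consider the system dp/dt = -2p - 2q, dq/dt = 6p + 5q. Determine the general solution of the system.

Coefficient matrix A = [[-2, -2], [6, 5]].
Characteristic polynomial det(A - λI) = λ^2 - 3λ + 2 = 0.
Eigenvalues λ = 1, 2.
For λ=1: (A-λI) row 1 is [-3, -2], so an eigenvector is (2, -3).
For λ=2: (A-λI) row 1 is [-4, -2], so an eigenvector is (1, -2).
General solution: C_1e^(t)(2,-3) + C_2e^(2t)(1,-2).

p(t) = 2C_1e^(t) + C_2e^(2t), q(t) = -3C_1e^(t) - 2C_2e^(2t)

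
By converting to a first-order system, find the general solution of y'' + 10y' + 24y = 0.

y(t) = K_1e^(-4t) + K_2e^(-6t)

Let x_1 = y, x_2 = y'. Then x_1' = x_2 and x_2' = -24x_1 - 10x_2.
A = [[0,1],[-24,-10]]; det(A-λI) = λ^2 + 10λ + 24.
Eigenvalues λ = -4, -6 with eigenvectors (1,-4), (1,-6).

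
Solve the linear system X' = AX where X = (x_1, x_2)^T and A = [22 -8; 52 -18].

x_1(t) = C_1e^(2t)sin(4t) + C_1e^(2t)cos(4t) + C_2e^(2t)sin(4t) - C_2e^(2t)cos(4t), x_2(t) = 3C_1e^(2t)sin(4t) + 2C_1e^(2t)cos(4t) + 2C_2e^(2t)sin(4t) - 3C_2e^(2t)cos(4t)

Coefficient matrix A = [[22, -8], [52, -18]].
Characteristic polynomial det(A - λI) = λ^2 - 4λ + 20 = 0.
Eigenvalues λ = 2 ± 4i (complex conjugate pair).
For λ=2+4i: an eigenvector is (1,2) - i(1,3) = (1 - i, 2 - 3i).
A real fundamental pair from Re and Im of e^((2+4i)t)v: X_1 = e^(2t)(cos(4t)·(1,2) + sin(4t)·(1,3)), X_2 = e^(2t)(sin(4t)·(1,2) - cos(4t)·(1,3)).
General solution: C_1X_1 + C_2X_2.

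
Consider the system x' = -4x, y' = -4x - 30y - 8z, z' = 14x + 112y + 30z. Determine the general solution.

x(t) = K_3e^(-4t), y(t) = 2K_1e^(-2t) + K_2e^(2t) + 2K_3e^(-4t), z(t) = -7K_1e^(-2t) - 4K_2e^(2t) - 7K_3e^(-4t)

Coefficient matrix A = [[-4, 0, 0], [-4, -30, -8], [14, 112, 30]].
det(A - λI) = 0 gives eigenvalues λ = -2, 2, -4.
For λ=-2: eigenvector (0,2,-7).
For λ=2: eigenvector (0,1,-4).
For λ=-4: eigenvector (1,2,-7).
General solution: K_1e^(-2t)(0,2,-7) + K_2e^(2t)(0,1,-4) + K_3e^(-4t)(1,2,-7).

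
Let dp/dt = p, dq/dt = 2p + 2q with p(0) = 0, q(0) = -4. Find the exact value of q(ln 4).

-64

A = [[1,0],[2,2]]; eigenvalues λ = 1, 2.
Eigenvectors: (1,-2) for λ=1, (0,-1) for λ=2.
From the initial condition, c_1 = 0, c_2 = 4.
q(ln 4) = (0)(4^1)(-2) + (4)(4^2)(-1) = -64.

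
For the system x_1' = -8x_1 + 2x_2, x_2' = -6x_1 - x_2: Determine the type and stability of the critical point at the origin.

stable node

A = [[-8,2],[-6,-1]]; det(A-λI) = λ^2 + 9λ + 20.
λ = -4, -5: both negative.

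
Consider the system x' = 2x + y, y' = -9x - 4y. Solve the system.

Coefficient matrix A = [[2, 1], [-9, -4]].
Characteristic polynomial det(A - λI) = λ^2 + 2λ + 1 = 0.
Single eigenvalue λ = -1 with algebraic multiplicity 2.
Eigenvector v = (-1,3); generalized eigenvector w with (A-λI)w=v is (-1,2).
General solution: e^(-t)[K_1·v + K_2·(t·v + w)].

x(t) = -K_1e^(-t) - K_2te^(-t) - K_2e^(-t), y(t) = 3K_1e^(-t) + 3K_2te^(-t) + 2K_2e^(-t)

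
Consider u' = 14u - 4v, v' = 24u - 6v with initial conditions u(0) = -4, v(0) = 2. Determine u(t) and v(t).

Coefficient matrix A = [[14, -4], [24, -6]].
Characteristic polynomial det(A - λI) = λ^2 - 8λ + 12 = 0.
Eigenvalues λ = 2, 6.
For λ=2: (A-λI) row 1 is [12, -4], so an eigenvector is (1, 3).
For λ=6: (A-λI) row 1 is [8, -4], so an eigenvector is (1, 2).
General solution: K_1e^(2t)(1,3) + K_2e^(6t)(1,2).
Applying u(0)=-4, v(0)=2 gives K_1=10, K_2=-14.

u(t) = -14e^(6t) + 10e^(2t), v(t) = -28e^(6t) + 30e^(2t)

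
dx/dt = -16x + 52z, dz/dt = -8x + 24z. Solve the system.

Coefficient matrix A = [[-16, 52], [-8, 24]].
Characteristic polynomial det(A - λI) = λ^2 - 8λ + 32 = 0.
Eigenvalues λ = 4 ± 4i (complex conjugate pair).
For λ=4+4i: an eigenvector is (3,1) - i(-2,-1) = (3 + 2i, 1 + i).
A real fundamental pair from Re and Im of e^((4+4i)t)v: X_1 = e^(4t)(cos(4t)·(3,1) + sin(4t)·(-2,-1)), X_2 = e^(4t)(sin(4t)·(3,1) - cos(4t)·(-2,-1)).
General solution: C_1X_1 + C_2X_2.

x(t) = -2C_1e^(4t)sin(4t) + 3C_1e^(4t)cos(4t) + 3C_2e^(4t)sin(4t) + 2C_2e^(4t)cos(4t), z(t) = -C_1e^(4t)sin(4t) + C_1e^(4t)cos(4t) + C_2e^(4t)sin(4t) + C_2e^(4t)cos(4t)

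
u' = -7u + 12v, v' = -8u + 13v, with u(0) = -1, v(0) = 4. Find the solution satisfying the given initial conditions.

Coefficient matrix A = [[-7, 12], [-8, 13]].
Characteristic polynomial det(A - λI) = λ^2 - 6λ + 5 = 0.
Eigenvalues λ = 1, 5.
For λ=1: (A-λI) row 1 is [-8, 12], so an eigenvector is (-3, -2).
For λ=5: (A-λI) row 1 is [-12, 12], so an eigenvector is (-1, -1).
General solution: C_1e^(t)(-3,-2) + C_2e^(5t)(-1,-1).
Applying u(0)=-1, v(0)=4 gives C_1=5, C_2=-14.

u(t) = 14e^(5t) - 15e^(t), v(t) = 14e^(5t) - 10e^(t)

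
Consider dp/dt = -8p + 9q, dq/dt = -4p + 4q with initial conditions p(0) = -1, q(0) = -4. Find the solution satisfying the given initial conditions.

p(t) = -30te^(-2t) - e^(-2t), q(t) = -20te^(-2t) - 4e^(-2t)

Coefficient matrix A = [[-8, 9], [-4, 4]].
Characteristic polynomial det(A - λI) = λ^2 + 4λ + 4 = 0.
Single eigenvalue λ = -2 with algebraic multiplicity 2.
Eigenvector v = (-3,-2); generalized eigenvector w with (A-λI)w=v is (2,1).
General solution: e^(-2t)[K_1·v + K_2·(t·v + w)].
Applying p(0)=-1, q(0)=-4 gives K_1=7, K_2=10.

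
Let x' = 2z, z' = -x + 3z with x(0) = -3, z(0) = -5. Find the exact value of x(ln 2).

A = [[0,2],[-1,3]]; eigenvalues λ = 2, 1.
Eigenvectors: (-1,-1) for λ=2, (2,1) for λ=1.
From the initial condition, c_1 = 7, c_2 = 2.
x(ln 2) = (7)(2^2)(-1) + (2)(2^1)(2) = -20.

-20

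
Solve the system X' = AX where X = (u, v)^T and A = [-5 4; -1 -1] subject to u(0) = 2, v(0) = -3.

u(t) = -16te^(-3t) + 2e^(-3t), v(t) = -8te^(-3t) - 3e^(-3t)

Coefficient matrix A = [[-5, 4], [-1, -1]].
Characteristic polynomial det(A - λI) = λ^2 + 6λ + 9 = 0.
Single eigenvalue λ = -3 with algebraic multiplicity 2.
Eigenvector v = (-2,-1); generalized eigenvector w with (A-λI)w=v is (3,1).
General solution: e^(-3t)[C_1·v + C_2·(t·v + w)].
Applying u(0)=2, v(0)=-3 gives C_1=11, C_2=8.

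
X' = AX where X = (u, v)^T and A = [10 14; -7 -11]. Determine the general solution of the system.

Coefficient matrix A = [[10, 14], [-7, -11]].
Characteristic polynomial det(A - λI) = λ^2 + λ - 12 = 0.
Eigenvalues λ = -4, 3.
For λ=-4: (A-λI) row 1 is [14, 14], so an eigenvector is (-1, 1).
For λ=3: (A-λI) row 1 is [7, 14], so an eigenvector is (-2, 1).
General solution: C_1e^(-4t)(-1,1) + C_2e^(3t)(-2,1).

u(t) = -C_1e^(-4t) - 2C_2e^(3t), v(t) = C_1e^(-4t) + C_2e^(3t)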